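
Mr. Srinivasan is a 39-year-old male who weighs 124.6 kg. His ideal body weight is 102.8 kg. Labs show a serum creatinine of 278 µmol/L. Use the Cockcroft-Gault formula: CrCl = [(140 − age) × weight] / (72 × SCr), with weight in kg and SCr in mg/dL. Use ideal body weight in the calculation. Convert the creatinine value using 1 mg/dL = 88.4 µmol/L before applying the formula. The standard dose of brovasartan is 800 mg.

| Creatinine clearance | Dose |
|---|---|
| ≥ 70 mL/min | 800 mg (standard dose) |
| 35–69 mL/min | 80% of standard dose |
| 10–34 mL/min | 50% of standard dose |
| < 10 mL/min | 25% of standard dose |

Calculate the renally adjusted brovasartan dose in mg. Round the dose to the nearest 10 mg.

640 mg

SCr = 278 / 88.4 = 3.145 mg/dL
CrCl = (140 − 39) × 102.8 / (72 × 3.145) = 10382.8 / 226.44 ≈ 45.9 mL/min
CrCl ≈ 46 mL/min → bracket 35–69 mL/min.
80% of 800 mg = 640 mg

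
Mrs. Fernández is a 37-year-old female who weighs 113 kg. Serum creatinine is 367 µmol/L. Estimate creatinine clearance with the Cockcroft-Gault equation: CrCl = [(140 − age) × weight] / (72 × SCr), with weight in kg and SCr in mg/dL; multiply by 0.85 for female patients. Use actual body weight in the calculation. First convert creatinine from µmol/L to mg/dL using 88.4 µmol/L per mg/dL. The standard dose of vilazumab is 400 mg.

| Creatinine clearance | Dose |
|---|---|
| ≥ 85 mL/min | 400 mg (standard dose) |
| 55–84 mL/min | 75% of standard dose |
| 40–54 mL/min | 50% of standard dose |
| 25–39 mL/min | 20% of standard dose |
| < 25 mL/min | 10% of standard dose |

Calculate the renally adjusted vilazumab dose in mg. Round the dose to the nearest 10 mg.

80 mg

SCr = 367 / 88.4 = 4.152 mg/dL
CrCl = (140 − 37) × 113 / (72 × 4.152) × 0.85 = 11639.0 / 298.94 × 0.85 ≈ 33.1 mL/min
CrCl ≈ 33 mL/min → bracket 25–39 mL/min.
20% of 400 mg = 80 mg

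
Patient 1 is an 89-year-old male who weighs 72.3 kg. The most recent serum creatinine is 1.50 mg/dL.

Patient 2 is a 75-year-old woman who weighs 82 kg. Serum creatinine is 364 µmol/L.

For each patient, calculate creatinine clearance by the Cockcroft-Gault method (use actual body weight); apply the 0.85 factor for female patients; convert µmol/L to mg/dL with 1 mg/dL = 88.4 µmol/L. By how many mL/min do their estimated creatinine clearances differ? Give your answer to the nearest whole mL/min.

Patient 1: CrCl = (140 − 89) × 72.3 / (72 × 1.5) = 3687.3 / 108.00 ≈ 34.1 mL/min
Patient 2: SCr = 364 / 88.4 = 4.118 mg/dL
Patient 2: CrCl = (140 − 75) × 82 / (72 × 4.118) × 0.85 = 5330.0 / 296.50 × 0.85 ≈ 15.3 mL/min
|34.1 − 15.3| = 18.8 mL/min

19 mL/min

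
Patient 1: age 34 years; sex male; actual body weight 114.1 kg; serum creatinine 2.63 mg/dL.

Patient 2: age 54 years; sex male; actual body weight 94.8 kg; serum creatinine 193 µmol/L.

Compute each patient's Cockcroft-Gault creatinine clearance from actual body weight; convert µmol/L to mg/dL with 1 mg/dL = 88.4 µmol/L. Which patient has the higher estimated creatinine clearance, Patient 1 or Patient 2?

Patient 1

Patient 1: CrCl = (140 − 34) × 114.1 / (72 × 2.63) = 12094.6 / 189.36 ≈ 63.9 mL/min
Patient 2: SCr = 193 / 88.4 = 2.183 mg/dL
Patient 2: CrCl = (140 − 54) × 94.8 / (72 × 2.183) = 8152.8 / 157.18 ≈ 51.9 mL/min
63.9 vs 51.9 mL/min → Patient 1 is higher.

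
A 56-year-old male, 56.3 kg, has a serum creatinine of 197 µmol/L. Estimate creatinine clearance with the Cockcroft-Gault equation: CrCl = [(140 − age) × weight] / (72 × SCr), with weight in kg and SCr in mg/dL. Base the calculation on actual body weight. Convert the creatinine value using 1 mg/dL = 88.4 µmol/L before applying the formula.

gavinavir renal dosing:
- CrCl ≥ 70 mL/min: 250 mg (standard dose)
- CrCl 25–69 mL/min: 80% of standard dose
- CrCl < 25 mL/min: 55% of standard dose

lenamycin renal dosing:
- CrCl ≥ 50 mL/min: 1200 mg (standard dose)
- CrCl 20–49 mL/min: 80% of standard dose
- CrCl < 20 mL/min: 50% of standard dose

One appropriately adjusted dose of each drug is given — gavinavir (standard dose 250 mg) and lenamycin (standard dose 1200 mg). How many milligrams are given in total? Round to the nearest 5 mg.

SCr = 197 / 88.4 = 2.229 mg/dL
CrCl = (140 − 56) × 56.3 / (72 × 2.229) = 4729.2 / 160.49 ≈ 29.5 mL/min
CrCl ≈ 29 mL/min.
gavinavir: 25–69 mL/min → 80% of 250 mg = 200 mg.
lenamycin: 20–49 mL/min → 80% of 1200 mg = 960 mg.
Total = 200 + 960 = 1160 mg.

1160 mg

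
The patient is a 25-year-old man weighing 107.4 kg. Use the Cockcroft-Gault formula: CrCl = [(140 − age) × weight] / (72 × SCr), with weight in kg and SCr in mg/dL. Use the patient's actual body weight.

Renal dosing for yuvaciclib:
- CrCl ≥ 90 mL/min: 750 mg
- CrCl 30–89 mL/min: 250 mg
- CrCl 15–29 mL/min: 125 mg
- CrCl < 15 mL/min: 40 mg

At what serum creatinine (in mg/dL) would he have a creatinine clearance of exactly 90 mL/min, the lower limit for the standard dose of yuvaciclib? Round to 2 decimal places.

1.91 mg/dL

Standard dose requires CrCl ≥ 90 mL/min.
Set (140 − 25) × 107.4 / (72 × SCr) = 90
SCr = (140 − 25) × 107.4 / (72 × 90) = 1.906 mg/dL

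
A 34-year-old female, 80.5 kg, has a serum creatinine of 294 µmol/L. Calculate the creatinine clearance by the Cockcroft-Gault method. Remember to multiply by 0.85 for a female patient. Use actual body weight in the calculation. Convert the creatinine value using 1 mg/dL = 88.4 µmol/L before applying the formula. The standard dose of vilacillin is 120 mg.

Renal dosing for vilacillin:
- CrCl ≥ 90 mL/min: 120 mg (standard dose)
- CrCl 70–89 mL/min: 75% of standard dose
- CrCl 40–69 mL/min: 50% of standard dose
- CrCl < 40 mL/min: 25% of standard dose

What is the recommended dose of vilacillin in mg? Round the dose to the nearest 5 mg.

30 mg

SCr = 294 / 88.4 = 3.326 mg/dL
CrCl = (140 − 34) × 80.5 / (72 × 3.326) × 0.85 = 8533.0 / 239.47 × 0.85 ≈ 30.3 mL/min
CrCl ≈ 30 mL/min → bracket < 40 mL/min.
25% of 120 mg = 30 mg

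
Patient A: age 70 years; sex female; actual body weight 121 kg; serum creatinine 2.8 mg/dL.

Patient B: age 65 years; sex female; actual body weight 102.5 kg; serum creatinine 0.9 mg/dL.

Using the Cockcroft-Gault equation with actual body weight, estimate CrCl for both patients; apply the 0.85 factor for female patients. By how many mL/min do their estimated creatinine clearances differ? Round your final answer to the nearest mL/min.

65 mL/min

Patient A: CrCl = (140 − 70) × 121 / (72 × 2.8) × 0.85 = 8470.0 / 201.60 × 0.85 ≈ 35.7 mL/min
Patient B: CrCl = (140 − 65) × 102.5 / (72 × 0.9) × 0.85 = 7687.5 / 64.80 × 0.85 ≈ 100.8 mL/min
|35.7 − 100.8| = 65.1 mL/min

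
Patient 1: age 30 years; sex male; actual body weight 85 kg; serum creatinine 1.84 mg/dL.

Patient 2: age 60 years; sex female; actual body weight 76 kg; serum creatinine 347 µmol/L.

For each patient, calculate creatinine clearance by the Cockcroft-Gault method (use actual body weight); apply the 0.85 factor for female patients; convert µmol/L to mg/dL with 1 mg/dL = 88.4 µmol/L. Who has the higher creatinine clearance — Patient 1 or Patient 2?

Patient 1

Patient 1: CrCl = (140 − 30) × 85 / (72 × 1.84) = 9350.0 / 132.48 ≈ 70.6 mL/min
Patient 2: SCr = 347 / 88.4 = 3.925 mg/dL
Patient 2: CrCl = (140 − 60) × 76 / (72 × 3.925) × 0.85 = 6080.0 / 282.60 × 0.85 ≈ 18.3 mL/min
70.6 vs 18.3 mL/min → Patient 1 is higher.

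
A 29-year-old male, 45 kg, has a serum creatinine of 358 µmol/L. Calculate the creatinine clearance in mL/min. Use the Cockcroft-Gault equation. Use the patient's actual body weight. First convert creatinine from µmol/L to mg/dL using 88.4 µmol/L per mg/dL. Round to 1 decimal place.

17.1 mL/min

SCr = 358 / 88.4 = 4.05 mg/dL
CrCl = (140 − 29) × 45 / (72 × 4.05) = 4995.0 / 291.60 ≈ 17.1 mL/min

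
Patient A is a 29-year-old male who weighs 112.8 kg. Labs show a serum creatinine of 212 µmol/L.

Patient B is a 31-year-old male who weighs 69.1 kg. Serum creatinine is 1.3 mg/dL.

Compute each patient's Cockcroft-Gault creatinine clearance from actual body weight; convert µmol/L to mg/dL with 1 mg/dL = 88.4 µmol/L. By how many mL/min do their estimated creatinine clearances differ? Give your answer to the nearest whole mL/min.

8 mL/min

Patient A: SCr = 212 / 88.4 = 2.398 mg/dL
Patient A: CrCl = (140 − 29) × 112.8 / (72 × 2.398) = 12520.8 / 172.66 ≈ 72.5 mL/min
Patient B: CrCl = (140 − 31) × 69.1 / (72 × 1.3) = 7531.9 / 93.60 ≈ 80.5 mL/min
|72.5 − 80.5| = 8.0 mL/min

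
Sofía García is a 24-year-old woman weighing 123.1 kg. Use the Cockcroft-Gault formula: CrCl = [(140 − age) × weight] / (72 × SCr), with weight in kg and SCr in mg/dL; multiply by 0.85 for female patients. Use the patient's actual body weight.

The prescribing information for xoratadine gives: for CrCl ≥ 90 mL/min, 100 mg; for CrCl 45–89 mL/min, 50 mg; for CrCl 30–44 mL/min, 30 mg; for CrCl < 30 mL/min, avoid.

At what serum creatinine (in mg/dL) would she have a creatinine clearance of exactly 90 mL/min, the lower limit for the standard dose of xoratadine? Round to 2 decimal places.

Standard dose requires CrCl ≥ 90 mL/min.
Set (140 − 24) × 123.1 × 0.85 / (72 × SCr) = 90
SCr = (140 − 24) × 123.1 × 0.85 / (72 × 90) = 1.873 mg/dL

1.87 mg/dL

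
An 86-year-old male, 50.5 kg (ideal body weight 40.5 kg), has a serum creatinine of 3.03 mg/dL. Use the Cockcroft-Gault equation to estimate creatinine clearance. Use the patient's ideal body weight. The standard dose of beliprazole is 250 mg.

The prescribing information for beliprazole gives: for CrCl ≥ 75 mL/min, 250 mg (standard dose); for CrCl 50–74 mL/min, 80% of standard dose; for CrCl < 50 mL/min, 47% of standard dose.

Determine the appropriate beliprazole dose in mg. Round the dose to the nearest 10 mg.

CrCl = (140 − 86) × 40.5 / (72 × 3.03) = 2187.0 / 218.16 ≈ 10.0 mL/min
CrCl ≈ 10 mL/min → bracket < 50 mL/min.
47% of 250 mg = 117.5 mg → 120 mg

120 mg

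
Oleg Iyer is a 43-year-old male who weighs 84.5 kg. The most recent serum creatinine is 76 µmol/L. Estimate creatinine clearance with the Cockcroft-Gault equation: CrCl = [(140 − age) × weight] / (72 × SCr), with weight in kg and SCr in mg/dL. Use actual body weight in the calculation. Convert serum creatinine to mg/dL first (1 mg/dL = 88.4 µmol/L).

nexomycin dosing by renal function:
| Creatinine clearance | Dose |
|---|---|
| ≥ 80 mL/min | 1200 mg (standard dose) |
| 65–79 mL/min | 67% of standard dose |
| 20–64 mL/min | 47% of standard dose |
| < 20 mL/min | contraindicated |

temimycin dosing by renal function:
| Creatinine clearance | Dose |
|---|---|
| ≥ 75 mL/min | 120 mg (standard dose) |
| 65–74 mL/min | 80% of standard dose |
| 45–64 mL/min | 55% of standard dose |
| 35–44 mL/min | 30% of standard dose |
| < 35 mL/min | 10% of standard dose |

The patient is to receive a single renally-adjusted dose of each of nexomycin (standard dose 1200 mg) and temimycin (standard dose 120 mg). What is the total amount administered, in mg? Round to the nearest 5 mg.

1320 mg

SCr = 76 / 88.4 = 0.86 mg/dL
CrCl = (140 − 43) × 84.5 / (72 × 0.86) = 8196.5 / 61.92 ≈ 132.4 mL/min
CrCl ≈ 132 mL/min.
nexomycin: ≥ 80 mL/min → 100% of 1200 mg = 1200 mg.
temimycin: ≥ 75 mL/min → 100% of 120 mg = 120 mg.
Total = 1200 + 120 = 1320 mg.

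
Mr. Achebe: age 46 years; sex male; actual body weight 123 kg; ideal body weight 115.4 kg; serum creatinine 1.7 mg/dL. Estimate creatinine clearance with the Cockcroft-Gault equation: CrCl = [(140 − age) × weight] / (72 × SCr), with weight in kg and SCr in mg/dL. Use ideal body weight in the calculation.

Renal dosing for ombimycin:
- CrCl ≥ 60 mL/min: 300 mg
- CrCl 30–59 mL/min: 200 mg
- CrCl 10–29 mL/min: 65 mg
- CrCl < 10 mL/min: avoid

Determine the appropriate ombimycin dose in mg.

300 mg

CrCl = (140 − 46) × 115.4 / (72 × 1.7) = 10847.6 / 122.40 ≈ 88.6 mL/min
CrCl ≈ 89 mL/min → bracket ≥ 60 mL/min.
Dose for this bracket: 300 mg.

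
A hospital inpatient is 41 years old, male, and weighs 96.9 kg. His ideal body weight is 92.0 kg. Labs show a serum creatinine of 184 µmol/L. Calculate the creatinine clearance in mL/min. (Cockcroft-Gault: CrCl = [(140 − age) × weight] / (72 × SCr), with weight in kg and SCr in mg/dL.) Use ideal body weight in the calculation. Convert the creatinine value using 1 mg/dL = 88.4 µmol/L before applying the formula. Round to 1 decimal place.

SCr = 184 / 88.4 = 2.081 mg/dL
CrCl = (140 − 41) × 92 / (72 × 2.081) = 9108.0 / 149.83 ≈ 60.8 mL/min

60.8 mL/min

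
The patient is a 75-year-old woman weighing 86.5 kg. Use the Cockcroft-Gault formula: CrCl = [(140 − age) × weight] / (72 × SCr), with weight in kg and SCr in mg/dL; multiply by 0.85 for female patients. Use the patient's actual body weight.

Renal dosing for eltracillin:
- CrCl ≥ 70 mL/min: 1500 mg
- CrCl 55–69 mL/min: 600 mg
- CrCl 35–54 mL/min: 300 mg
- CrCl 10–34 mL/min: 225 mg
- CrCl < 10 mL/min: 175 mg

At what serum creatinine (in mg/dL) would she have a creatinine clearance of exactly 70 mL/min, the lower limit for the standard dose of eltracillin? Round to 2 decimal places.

Standard dose requires CrCl ≥ 70 mL/min.
Set (140 − 75) × 86.5 × 0.85 / (72 × SCr) = 70
SCr = (140 − 75) × 86.5 × 0.85 / (72 × 70) = 0.948 mg/dL

0.95 mg/dL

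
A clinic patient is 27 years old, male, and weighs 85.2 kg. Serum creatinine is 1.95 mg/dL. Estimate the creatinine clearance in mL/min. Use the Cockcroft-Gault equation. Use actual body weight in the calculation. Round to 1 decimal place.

68.6 mL/min

CrCl = (140 − 27) × 85.2 / (72 × 1.95) = 9627.6 / 140.40 ≈ 68.6 mL/min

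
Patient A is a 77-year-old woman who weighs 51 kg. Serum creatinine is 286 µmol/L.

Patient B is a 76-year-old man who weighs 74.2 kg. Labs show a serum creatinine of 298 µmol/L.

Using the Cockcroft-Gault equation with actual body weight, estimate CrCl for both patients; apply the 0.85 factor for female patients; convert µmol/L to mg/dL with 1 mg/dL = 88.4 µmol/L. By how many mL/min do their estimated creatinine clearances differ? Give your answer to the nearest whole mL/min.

8 mL/min

Patient A: SCr = 286 / 88.4 = 3.235 mg/dL
Patient A: CrCl = (140 − 77) × 51 / (72 × 3.235) × 0.85 = 3213.0 / 232.92 × 0.85 ≈ 11.7 mL/min
Patient B: SCr = 298 / 88.4 = 3.371 mg/dL
Patient B: CrCl = (140 − 76) × 74.2 / (72 × 3.371) = 4748.8 / 242.71 ≈ 19.6 mL/min
|11.7 − 19.6| = 7.9 mL/min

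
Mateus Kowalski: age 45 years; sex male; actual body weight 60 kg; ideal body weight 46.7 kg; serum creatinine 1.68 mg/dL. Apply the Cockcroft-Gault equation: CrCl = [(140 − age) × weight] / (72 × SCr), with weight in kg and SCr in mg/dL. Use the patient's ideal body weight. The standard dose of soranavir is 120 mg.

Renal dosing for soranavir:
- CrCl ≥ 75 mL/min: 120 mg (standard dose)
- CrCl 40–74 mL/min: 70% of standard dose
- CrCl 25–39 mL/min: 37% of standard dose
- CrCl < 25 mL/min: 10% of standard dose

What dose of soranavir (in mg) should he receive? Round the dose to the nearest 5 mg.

45 mg

CrCl = (140 − 45) × 46.7 / (72 × 1.68) = 4436.5 / 120.96 ≈ 36.7 mL/min
CrCl ≈ 37 mL/min → bracket 25–39 mL/min.
37% of 120 mg = 44.4 mg → 45 mg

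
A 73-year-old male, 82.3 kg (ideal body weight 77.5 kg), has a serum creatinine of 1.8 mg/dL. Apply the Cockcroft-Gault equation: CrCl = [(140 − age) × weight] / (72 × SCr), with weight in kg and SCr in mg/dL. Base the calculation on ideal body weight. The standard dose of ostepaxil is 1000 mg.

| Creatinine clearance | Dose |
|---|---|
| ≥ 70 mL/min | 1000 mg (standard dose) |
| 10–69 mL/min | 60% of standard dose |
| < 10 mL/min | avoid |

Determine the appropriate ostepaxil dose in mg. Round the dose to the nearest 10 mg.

600 mg

CrCl = (140 − 73) × 77.5 / (72 × 1.8) = 5192.5 / 129.60 ≈ 40.1 mL/min
CrCl ≈ 40 mL/min → bracket 10–69 mL/min.
60% of 1000 mg = 600 mg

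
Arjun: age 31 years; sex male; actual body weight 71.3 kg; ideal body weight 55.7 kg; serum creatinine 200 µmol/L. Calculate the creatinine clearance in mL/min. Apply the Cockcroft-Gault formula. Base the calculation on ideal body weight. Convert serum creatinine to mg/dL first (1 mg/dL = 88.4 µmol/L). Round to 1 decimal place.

SCr = 200 / 88.4 = 2.262 mg/dL
CrCl = (140 − 31) × 55.7 / (72 × 2.262) = 6071.3 / 162.86 ≈ 37.3 mL/min

37.3 mL/min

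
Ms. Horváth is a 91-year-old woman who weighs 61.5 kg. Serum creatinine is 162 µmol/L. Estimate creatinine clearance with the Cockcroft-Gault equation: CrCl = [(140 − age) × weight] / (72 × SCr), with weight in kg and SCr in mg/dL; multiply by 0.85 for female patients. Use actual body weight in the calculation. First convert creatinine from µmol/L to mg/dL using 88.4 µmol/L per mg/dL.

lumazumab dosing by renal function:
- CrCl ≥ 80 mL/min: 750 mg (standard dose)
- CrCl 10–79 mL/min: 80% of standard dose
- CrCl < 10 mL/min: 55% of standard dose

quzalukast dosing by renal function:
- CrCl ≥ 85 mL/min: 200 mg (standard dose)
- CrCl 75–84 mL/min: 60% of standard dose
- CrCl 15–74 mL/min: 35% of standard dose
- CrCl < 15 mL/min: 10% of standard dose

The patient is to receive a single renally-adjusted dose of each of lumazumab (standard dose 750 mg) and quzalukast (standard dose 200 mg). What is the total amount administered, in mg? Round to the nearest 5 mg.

SCr = 162 / 88.4 = 1.833 mg/dL
CrCl = (140 − 91) × 61.5 / (72 × 1.833) × 0.85 = 3013.5 / 131.98 × 0.85 ≈ 19.4 mL/min
CrCl ≈ 19 mL/min.
lumazumab: 10–79 mL/min → 80% of 750 mg = 600 mg.
quzalukast: 15–74 mL/min → 35% of 200 mg = 70 mg.
Total = 600 + 70 = 670 mg.

670 mg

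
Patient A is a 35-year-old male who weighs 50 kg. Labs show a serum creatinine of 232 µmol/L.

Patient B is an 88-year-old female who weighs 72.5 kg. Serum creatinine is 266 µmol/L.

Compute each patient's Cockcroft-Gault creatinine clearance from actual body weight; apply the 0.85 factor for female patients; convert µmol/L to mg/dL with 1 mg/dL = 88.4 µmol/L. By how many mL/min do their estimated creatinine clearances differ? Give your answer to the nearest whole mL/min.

13 mL/min

Patient A: SCr = 232 / 88.4 = 2.624 mg/dL
Patient A: CrCl = (140 − 35) × 50 / (72 × 2.624) = 5250.0 / 188.93 ≈ 27.8 mL/min
Patient B: SCr = 266 / 88.4 = 3.009 mg/dL
Patient B: CrCl = (140 − 88) × 72.5 / (72 × 3.009) × 0.85 = 3770.0 / 216.65 × 0.85 ≈ 14.8 mL/min
|27.8 − 14.8| = 13.0 mL/min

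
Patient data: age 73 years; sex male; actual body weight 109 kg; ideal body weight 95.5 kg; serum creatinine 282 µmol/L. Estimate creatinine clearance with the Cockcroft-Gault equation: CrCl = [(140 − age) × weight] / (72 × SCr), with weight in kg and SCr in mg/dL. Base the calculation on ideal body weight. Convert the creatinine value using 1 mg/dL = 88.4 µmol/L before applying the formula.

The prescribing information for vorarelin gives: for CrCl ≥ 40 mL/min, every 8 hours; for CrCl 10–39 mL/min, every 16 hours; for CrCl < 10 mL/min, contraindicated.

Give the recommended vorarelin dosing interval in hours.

every 16 hours

SCr = 282 / 88.4 = 3.19 mg/dL
CrCl = (140 − 73) × 95.5 / (72 × 3.19) = 6398.5 / 229.68 ≈ 27.9 mL/min
CrCl ≈ 28 mL/min → bracket 10–39 mL/min → every 16 hours.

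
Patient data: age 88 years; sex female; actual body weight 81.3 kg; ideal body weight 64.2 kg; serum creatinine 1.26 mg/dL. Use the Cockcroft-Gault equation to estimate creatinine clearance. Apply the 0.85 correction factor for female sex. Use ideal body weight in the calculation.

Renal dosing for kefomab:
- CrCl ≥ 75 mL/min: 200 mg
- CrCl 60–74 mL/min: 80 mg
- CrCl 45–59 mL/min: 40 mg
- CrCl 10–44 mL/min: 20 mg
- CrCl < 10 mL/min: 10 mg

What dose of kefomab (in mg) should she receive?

CrCl = (140 − 88) × 64.2 / (72 × 1.26) × 0.85 = 3338.4 / 90.72 × 0.85 ≈ 31.3 mL/min
CrCl ≈ 31 mL/min → bracket 10–44 mL/min.
Dose for this bracket: 20 mg.

20 mg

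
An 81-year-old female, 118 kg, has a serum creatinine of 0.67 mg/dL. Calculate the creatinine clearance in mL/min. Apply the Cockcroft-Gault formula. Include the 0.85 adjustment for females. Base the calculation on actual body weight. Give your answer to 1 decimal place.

122.7 mL/min

CrCl = (140 − 81) × 118 / (72 × 0.67) × 0.85 = 6962.0 / 48.24 × 0.85 ≈ 122.7 mL/min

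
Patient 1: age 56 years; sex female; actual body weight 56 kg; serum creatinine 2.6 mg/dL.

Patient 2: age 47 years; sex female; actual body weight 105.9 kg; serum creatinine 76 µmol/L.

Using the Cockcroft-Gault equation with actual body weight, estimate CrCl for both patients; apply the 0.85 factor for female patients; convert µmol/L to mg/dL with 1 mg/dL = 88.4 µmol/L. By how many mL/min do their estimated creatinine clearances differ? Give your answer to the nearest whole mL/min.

114 mL/min

Patient 1: CrCl = (140 − 56) × 56 / (72 × 2.6) × 0.85 = 4704.0 / 187.20 × 0.85 ≈ 21.4 mL/min
Patient 2: SCr = 76 / 88.4 = 0.86 mg/dL
Patient 2: CrCl = (140 − 47) × 105.9 / (72 × 0.86) × 0.85 = 9848.7 / 61.92 × 0.85 ≈ 135.2 mL/min
|21.4 − 135.2| = 113.8 mL/min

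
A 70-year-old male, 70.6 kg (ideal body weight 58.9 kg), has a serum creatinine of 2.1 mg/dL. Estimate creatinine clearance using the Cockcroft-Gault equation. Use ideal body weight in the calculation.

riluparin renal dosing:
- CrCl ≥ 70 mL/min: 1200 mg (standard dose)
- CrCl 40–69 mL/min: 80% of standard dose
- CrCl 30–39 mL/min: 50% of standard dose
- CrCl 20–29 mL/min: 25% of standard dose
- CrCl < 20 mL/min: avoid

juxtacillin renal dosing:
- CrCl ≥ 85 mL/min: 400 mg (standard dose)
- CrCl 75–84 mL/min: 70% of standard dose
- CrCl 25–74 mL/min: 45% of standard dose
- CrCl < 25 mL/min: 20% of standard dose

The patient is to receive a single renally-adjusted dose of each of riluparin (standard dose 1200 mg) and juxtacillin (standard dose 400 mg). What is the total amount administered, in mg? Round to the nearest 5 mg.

CrCl = (140 − 70) × 58.9 / (72 × 2.1) = 4123.0 / 151.20 ≈ 27.3 mL/min
CrCl ≈ 27 mL/min.
riluparin: 20–29 mL/min → 25% of 1200 mg = 300 mg.
juxtacillin: 25–74 mL/min → 45% of 400 mg = 180 mg.
Total = 300 + 180 = 480 mg.

480 mg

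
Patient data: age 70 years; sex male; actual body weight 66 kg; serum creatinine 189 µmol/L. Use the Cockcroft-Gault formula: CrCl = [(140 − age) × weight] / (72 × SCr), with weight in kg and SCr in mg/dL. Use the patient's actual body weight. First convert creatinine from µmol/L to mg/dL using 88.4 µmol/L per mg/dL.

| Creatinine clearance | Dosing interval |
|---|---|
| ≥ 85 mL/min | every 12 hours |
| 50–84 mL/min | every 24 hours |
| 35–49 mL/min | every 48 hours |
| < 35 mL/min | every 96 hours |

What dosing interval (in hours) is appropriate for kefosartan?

SCr = 189 / 88.4 = 2.138 mg/dL
CrCl = (140 − 70) × 66 / (72 × 2.138) = 4620.0 / 153.94 ≈ 30.0 mL/min
CrCl ≈ 30 mL/min → bracket < 35 mL/min → every 96 hours.

every 96 hours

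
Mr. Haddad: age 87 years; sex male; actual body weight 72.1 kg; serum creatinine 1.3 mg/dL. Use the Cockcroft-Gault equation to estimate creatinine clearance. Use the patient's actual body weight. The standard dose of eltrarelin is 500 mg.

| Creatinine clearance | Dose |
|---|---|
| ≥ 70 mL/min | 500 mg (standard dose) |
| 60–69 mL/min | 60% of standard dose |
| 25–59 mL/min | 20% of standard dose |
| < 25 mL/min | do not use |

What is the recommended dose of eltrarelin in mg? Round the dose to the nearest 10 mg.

CrCl = (140 − 87) × 72.1 / (72 × 1.3) = 3821.3 / 93.60 ≈ 40.8 mL/min
CrCl ≈ 41 mL/min → bracket 25–59 mL/min.
20% of 500 mg = 100 mg

100 mg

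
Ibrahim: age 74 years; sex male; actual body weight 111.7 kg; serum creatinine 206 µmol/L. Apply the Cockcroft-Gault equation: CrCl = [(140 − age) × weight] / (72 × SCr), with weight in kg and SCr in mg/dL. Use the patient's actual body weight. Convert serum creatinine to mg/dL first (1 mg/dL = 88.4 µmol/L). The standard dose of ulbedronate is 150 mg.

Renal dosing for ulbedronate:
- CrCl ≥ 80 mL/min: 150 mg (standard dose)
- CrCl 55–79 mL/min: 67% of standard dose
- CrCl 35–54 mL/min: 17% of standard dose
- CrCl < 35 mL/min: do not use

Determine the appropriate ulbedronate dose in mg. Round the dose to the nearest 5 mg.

25 mg

SCr = 206 / 88.4 = 2.33 mg/dL
CrCl = (140 − 74) × 111.7 / (72 × 2.33) = 7372.2 / 167.76 ≈ 43.9 mL/min
CrCl ≈ 44 mL/min → bracket 35–54 mL/min.
17% of 150 mg = 25.5 mg → 25 mg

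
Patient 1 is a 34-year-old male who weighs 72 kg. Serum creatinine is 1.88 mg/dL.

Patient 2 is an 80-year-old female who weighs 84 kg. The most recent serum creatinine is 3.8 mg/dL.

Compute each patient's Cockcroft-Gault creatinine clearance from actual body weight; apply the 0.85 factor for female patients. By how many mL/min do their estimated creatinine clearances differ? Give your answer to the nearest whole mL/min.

Patient 1: CrCl = (140 − 34) × 72 / (72 × 1.88) = 7632.0 / 135.36 ≈ 56.4 mL/min
Patient 2: CrCl = (140 − 80) × 84 / (72 × 3.8) × 0.85 = 5040.0 / 273.60 × 0.85 ≈ 15.7 mL/min
|56.4 − 15.7| = 40.7 mL/min

41 mL/min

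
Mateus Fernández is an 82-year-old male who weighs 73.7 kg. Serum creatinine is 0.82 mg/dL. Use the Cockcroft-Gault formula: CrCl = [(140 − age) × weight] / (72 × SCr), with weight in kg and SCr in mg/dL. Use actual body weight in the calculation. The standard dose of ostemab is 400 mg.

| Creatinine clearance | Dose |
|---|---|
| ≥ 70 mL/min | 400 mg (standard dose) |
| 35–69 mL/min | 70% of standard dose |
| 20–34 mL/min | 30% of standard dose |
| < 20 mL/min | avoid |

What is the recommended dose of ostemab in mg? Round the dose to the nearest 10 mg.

400 mg

CrCl = (140 − 82) × 73.7 / (72 × 0.82) = 4274.6 / 59.04 ≈ 72.4 mL/min
CrCl ≈ 72 mL/min → bracket ≥ 70 mL/min.
100% of 400 mg = 400 mg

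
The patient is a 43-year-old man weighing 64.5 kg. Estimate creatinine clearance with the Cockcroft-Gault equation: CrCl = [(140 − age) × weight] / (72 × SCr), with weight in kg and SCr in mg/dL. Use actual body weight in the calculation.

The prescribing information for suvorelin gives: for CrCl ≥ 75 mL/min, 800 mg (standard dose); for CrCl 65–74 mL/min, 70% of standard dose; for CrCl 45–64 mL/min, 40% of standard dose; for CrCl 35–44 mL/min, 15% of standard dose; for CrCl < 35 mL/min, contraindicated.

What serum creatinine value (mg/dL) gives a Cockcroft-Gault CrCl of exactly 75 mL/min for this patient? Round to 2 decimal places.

1.16 mg/dL

Standard dose requires CrCl ≥ 75 mL/min.
Set (140 − 43) × 64.5 / (72 × SCr) = 75
SCr = (140 − 43) × 64.5 / (72 × 75) = 1.159 mg/dL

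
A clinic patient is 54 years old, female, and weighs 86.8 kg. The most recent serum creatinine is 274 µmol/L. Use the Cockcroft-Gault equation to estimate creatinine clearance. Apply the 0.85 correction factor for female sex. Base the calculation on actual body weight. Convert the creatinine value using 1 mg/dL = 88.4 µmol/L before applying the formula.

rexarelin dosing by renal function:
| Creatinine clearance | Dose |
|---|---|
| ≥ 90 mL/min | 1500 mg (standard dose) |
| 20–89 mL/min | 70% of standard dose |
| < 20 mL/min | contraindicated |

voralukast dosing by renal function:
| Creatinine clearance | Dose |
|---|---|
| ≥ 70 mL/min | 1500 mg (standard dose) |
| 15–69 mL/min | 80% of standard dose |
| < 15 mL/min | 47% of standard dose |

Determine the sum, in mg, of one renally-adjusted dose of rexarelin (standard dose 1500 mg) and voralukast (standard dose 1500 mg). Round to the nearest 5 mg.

SCr = 274 / 88.4 = 3.1 mg/dL
CrCl = (140 − 54) × 86.8 / (72 × 3.1) × 0.85 = 7464.8 / 223.20 × 0.85 ≈ 28.4 mL/min
CrCl ≈ 28 mL/min.
rexarelin: 20–89 mL/min → 70% of 1500 mg = 1050 mg.
voralukast: 15–69 mL/min → 80% of 1500 mg = 1200 mg.
Total = 1050 + 1200 = 2250 mg.

2250 mg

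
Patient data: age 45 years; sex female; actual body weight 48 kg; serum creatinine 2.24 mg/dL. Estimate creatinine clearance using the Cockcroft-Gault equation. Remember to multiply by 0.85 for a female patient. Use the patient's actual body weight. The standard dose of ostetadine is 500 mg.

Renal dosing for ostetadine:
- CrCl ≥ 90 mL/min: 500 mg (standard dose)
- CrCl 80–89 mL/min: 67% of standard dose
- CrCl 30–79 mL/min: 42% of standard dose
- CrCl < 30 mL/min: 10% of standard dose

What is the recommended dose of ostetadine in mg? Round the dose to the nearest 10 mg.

CrCl = (140 − 45) × 48 / (72 × 2.24) × 0.85 = 4560.0 / 161.28 × 0.85 ≈ 24.0 mL/min
CrCl ≈ 24 mL/min → bracket < 30 mL/min.
10% of 500 mg = 50 mg

50 mg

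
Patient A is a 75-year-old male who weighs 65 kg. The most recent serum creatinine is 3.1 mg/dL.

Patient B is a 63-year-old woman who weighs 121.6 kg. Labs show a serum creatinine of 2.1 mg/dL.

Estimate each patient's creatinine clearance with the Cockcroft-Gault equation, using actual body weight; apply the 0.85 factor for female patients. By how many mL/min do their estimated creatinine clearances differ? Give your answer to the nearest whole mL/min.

34 mL/min

Patient A: CrCl = (140 − 75) × 65 / (72 × 3.1) = 4225.0 / 223.20 ≈ 18.9 mL/min
Patient B: CrCl = (140 − 63) × 121.6 / (72 × 2.1) × 0.85 = 9363.2 / 151.20 × 0.85 ≈ 52.6 mL/min
|18.9 − 52.6| = 33.7 mL/min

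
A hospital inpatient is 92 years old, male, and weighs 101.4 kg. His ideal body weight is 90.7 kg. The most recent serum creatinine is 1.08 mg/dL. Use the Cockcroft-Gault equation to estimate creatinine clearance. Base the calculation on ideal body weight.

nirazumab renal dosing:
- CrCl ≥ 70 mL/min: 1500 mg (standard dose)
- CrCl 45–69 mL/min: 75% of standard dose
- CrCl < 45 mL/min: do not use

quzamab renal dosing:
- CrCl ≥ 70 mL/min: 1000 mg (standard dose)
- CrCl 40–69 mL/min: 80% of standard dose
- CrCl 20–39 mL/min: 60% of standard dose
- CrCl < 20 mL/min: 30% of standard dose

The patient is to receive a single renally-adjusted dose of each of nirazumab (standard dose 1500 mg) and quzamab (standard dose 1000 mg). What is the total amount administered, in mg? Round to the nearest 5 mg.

1925 mg

CrCl = (140 − 92) × 90.7 / (72 × 1.08) = 4353.6 / 77.76 ≈ 56.0 mL/min
CrCl ≈ 56 mL/min.
nirazumab: 45–69 mL/min → 75% of 1500 mg = 1125 mg.
quzamab: 40–69 mL/min → 80% of 1000 mg = 800 mg.
Total = 1125 + 800 = 1925 mg.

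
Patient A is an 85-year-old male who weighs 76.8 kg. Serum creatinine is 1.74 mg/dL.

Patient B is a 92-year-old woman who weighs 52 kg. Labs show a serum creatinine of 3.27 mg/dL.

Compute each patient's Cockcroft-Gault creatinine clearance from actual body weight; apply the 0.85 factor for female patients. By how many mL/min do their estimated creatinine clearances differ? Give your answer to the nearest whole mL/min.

Patient A: CrCl = (140 − 85) × 76.8 / (72 × 1.74) = 4224.0 / 125.28 ≈ 33.7 mL/min
Patient B: CrCl = (140 − 92) × 52 / (72 × 3.27) × 0.85 = 2496.0 / 235.44 × 0.85 ≈ 9.0 mL/min
|33.7 − 9.0| = 24.7 mL/min

25 mL/min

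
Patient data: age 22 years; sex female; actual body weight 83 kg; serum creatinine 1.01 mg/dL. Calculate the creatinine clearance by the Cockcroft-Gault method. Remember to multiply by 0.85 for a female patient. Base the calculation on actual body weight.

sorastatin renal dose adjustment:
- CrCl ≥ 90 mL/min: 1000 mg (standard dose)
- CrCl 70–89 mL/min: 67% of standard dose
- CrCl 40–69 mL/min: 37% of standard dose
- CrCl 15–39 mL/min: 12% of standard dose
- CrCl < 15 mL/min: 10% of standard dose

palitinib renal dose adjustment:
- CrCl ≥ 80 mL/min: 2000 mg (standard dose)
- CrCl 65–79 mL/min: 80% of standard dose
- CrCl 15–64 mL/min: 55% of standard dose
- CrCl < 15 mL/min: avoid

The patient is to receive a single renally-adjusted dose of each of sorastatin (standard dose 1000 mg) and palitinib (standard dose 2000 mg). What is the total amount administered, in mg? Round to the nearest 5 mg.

3000 mg

CrCl = (140 − 22) × 83 / (72 × 1.01) × 0.85 = 9794.0 / 72.72 × 0.85 ≈ 114.5 mL/min
CrCl ≈ 114 mL/min.
sorastatin: ≥ 90 mL/min → 100% of 1000 mg = 1000 mg.
palitinib: ≥ 80 mL/min → 100% of 2000 mg = 2000 mg.
Total = 1000 + 2000 = 3000 mg.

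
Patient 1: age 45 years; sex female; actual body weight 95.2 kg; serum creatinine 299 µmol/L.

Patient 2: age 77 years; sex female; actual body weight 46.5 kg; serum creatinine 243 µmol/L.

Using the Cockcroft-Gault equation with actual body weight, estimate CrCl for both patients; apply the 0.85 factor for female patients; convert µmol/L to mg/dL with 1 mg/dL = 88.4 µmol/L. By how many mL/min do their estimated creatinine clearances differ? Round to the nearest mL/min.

19 mL/min

Patient 1: SCr = 299 / 88.4 = 3.382 mg/dL
Patient 1: CrCl = (140 − 45) × 95.2 / (72 × 3.382) × 0.85 = 9044.0 / 243.50 × 0.85 ≈ 31.6 mL/min
Patient 2: SCr = 243 / 88.4 = 2.749 mg/dL
Patient 2: CrCl = (140 − 77) × 46.5 / (72 × 2.749) × 0.85 = 2929.5 / 197.93 × 0.85 ≈ 12.6 mL/min
|31.6 − 12.6| = 19.0 mL/min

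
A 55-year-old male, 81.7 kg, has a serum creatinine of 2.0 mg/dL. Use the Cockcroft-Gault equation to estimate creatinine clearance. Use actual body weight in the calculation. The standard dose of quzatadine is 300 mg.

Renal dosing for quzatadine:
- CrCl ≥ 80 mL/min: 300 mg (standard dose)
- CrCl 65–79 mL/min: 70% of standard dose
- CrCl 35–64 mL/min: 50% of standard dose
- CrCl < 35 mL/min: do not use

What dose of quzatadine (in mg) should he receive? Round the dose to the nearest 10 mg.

CrCl = (140 − 55) × 81.7 / (72 × 2) = 6944.5 / 144.00 ≈ 48.2 mL/min
CrCl ≈ 48 mL/min → bracket 35–64 mL/min.
50% of 300 mg = 150 mg

150 mg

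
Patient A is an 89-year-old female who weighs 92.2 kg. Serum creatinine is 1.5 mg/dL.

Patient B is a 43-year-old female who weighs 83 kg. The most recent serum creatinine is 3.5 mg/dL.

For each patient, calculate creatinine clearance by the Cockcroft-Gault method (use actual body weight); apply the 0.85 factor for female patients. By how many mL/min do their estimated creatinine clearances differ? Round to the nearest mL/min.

10 mL/min

Patient A: CrCl = (140 − 89) × 92.2 / (72 × 1.5) × 0.85 = 4702.2 / 108.00 × 0.85 ≈ 37.0 mL/min
Patient B: CrCl = (140 − 43) × 83 / (72 × 3.5) × 0.85 = 8051.0 / 252.00 × 0.85 ≈ 27.2 mL/min
|37.0 − 27.2| = 9.8 mL/min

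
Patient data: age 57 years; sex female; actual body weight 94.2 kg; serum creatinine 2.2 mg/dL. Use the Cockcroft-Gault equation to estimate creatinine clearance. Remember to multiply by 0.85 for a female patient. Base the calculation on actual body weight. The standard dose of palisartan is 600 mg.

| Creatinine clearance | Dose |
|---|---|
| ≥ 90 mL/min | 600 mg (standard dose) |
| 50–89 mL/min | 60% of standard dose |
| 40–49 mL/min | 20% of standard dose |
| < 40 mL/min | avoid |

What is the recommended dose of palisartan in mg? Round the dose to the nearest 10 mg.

CrCl = (140 − 57) × 94.2 / (72 × 2.2) × 0.85 = 7818.6 / 158.40 × 0.85 ≈ 42.0 mL/min
CrCl ≈ 42 mL/min → bracket 40–49 mL/min.
20% of 600 mg = 120 mg

120 mg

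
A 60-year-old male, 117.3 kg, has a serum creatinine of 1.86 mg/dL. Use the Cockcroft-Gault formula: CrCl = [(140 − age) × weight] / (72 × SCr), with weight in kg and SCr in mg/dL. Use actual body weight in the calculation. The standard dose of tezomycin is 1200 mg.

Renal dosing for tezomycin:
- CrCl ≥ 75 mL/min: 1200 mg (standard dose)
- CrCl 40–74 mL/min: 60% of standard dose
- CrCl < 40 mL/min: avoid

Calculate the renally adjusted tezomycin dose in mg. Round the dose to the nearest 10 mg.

720 mg

CrCl = (140 − 60) × 117.3 / (72 × 1.86) = 9384.0 / 133.92 ≈ 70.1 mL/min
CrCl ≈ 70 mL/min → bracket 40–74 mL/min.
60% of 1200 mg = 720 mg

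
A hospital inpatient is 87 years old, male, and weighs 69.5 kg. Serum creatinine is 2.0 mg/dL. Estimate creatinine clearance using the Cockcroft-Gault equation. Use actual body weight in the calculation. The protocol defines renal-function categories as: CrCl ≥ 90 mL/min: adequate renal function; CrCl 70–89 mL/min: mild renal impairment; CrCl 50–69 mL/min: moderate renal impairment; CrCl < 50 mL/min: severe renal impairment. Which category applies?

severe renal impairment

CrCl = (140 − 87) × 69.5 / (72 × 2) = 3683.5 / 144.00 ≈ 25.6 mL/min
26 mL/min falls in the 'severe renal impairment' range.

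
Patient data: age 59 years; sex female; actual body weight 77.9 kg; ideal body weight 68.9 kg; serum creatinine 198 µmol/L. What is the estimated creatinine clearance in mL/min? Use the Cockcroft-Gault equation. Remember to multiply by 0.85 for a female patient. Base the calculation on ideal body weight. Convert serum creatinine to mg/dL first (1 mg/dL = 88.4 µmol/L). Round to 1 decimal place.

SCr = 198 / 88.4 = 2.24 mg/dL
CrCl = (140 − 59) × 68.9 / (72 × 2.24) × 0.85 = 5580.9 / 161.28 × 0.85 ≈ 29.4 mL/min

29.4 mL/min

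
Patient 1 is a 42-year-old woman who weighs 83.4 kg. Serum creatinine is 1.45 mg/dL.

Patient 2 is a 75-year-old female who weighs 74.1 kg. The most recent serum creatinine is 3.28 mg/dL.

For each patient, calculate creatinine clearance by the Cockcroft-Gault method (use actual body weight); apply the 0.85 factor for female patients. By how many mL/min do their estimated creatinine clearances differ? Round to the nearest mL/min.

Patient 1: CrCl = (140 − 42) × 83.4 / (72 × 1.45) × 0.85 = 8173.2 / 104.40 × 0.85 ≈ 66.5 mL/min
Patient 2: CrCl = (140 − 75) × 74.1 / (72 × 3.28) × 0.85 = 4816.5 / 236.16 × 0.85 ≈ 17.3 mL/min
|66.5 − 17.3| = 49.2 mL/min

49 mL/min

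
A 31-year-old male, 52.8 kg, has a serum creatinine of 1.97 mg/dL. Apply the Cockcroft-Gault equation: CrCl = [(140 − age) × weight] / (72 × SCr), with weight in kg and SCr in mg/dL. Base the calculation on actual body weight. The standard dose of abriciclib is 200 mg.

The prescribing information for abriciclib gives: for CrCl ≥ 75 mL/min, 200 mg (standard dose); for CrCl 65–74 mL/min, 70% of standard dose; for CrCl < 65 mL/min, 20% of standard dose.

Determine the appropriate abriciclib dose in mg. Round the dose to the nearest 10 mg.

40 mg

CrCl = (140 − 31) × 52.8 / (72 × 1.97) = 5755.2 / 141.84 ≈ 40.6 mL/min
CrCl ≈ 41 mL/min → bracket < 65 mL/min.
20% of 200 mg = 40 mg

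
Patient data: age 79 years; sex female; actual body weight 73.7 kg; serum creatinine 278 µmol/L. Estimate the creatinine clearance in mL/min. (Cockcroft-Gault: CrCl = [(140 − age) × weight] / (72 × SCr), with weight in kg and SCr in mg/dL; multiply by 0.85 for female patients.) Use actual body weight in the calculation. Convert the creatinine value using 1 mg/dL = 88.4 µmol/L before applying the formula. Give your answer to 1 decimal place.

SCr = 278 / 88.4 = 3.145 mg/dL
CrCl = (140 − 79) × 73.7 / (72 × 3.145) × 0.85 = 4495.7 / 226.44 × 0.85 ≈ 16.9 mL/min

16.9 mL/min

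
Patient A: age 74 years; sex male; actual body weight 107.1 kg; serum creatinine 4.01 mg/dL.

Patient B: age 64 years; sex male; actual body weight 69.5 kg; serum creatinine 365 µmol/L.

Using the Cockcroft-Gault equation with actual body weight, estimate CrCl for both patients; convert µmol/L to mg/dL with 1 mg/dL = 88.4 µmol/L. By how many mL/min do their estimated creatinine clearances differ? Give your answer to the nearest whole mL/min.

7 mL/min

Patient A: CrCl = (140 − 74) × 107.1 / (72 × 4.01) = 7068.6 / 288.72 ≈ 24.5 mL/min
Patient B: SCr = 365 / 88.4 = 4.129 mg/dL
Patient B: CrCl = (140 − 64) × 69.5 / (72 × 4.129) = 5282.0 / 297.29 ≈ 17.8 mL/min
|24.5 − 17.8| = 6.7 mL/min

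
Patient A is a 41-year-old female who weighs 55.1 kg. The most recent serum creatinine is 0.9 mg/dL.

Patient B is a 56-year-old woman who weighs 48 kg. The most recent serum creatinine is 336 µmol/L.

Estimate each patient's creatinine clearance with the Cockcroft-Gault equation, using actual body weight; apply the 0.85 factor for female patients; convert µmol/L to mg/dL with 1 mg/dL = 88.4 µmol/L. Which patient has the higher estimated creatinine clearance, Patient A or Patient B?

Patient A

Patient A: CrCl = (140 − 41) × 55.1 / (72 × 0.9) × 0.85 = 5454.9 / 64.80 × 0.85 ≈ 71.6 mL/min
Patient B: SCr = 336 / 88.4 = 3.801 mg/dL
Patient B: CrCl = (140 − 56) × 48 / (72 × 3.801) × 0.85 = 4032.0 / 273.67 × 0.85 ≈ 12.5 mL/min
71.6 vs 12.5 mL/min → Patient A is higher.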